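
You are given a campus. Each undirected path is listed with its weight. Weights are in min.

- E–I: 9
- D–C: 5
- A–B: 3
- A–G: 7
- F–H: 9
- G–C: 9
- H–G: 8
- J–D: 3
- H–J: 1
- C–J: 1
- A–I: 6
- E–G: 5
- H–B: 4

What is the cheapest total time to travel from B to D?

8 min

Shortest distances from B:
B: 0
A: 3  (via B)
H: 4  (via B)
J: 5  (via H)
C: 6  (via J)
D: 8  (via J)
Shortest route: B–H–J–D = 8 min.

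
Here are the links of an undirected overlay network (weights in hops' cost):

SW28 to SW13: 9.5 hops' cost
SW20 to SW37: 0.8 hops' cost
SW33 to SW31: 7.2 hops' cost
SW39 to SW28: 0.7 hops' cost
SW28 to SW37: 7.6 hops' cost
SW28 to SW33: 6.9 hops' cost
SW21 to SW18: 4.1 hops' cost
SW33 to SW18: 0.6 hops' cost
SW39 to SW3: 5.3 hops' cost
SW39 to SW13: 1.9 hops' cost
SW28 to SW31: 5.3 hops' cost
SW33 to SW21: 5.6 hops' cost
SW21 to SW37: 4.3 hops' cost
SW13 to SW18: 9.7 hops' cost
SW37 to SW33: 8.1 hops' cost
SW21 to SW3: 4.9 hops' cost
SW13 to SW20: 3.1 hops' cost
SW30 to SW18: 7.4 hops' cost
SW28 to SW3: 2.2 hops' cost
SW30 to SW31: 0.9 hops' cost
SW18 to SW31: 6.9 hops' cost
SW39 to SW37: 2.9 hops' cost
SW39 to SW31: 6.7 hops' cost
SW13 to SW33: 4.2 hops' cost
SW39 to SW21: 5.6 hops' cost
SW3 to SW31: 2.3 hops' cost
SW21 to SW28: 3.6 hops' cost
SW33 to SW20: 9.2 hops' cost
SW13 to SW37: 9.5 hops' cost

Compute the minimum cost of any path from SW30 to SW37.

9 hops' cost

Settle nodes by increasing distance from SW30:
SW30: 0
SW31: 0.9  (via SW30)
SW3: 3.2  (via SW31)
SW28: 5.4  (via SW3)
SW39: 6.1  (via SW28)
SW18: 7.4  (via SW30)
SW13: 8  (via SW39)
SW33: 8  (via SW18)
SW21: 8.1  (via SW3)
SW37: 9  (via SW39)
Shortest route: SW30–SW31–SW3–SW28–SW39–SW37 = 9 hops' cost.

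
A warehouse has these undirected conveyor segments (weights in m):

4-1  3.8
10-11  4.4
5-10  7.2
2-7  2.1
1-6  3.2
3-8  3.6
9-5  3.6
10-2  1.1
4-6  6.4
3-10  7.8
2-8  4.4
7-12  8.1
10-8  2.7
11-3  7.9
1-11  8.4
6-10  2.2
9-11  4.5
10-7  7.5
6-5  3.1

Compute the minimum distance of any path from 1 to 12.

16.7 m

Compare a few routes:
1–6–10–7–12: 3.2+2.2+7.5+8.1 = 21
1–6–10–2–7–12: 3.2+2.2+1.1+2.1+8.1 = 16.7
Cheapest is 1–6–10–2–7–12 at 16.7 m.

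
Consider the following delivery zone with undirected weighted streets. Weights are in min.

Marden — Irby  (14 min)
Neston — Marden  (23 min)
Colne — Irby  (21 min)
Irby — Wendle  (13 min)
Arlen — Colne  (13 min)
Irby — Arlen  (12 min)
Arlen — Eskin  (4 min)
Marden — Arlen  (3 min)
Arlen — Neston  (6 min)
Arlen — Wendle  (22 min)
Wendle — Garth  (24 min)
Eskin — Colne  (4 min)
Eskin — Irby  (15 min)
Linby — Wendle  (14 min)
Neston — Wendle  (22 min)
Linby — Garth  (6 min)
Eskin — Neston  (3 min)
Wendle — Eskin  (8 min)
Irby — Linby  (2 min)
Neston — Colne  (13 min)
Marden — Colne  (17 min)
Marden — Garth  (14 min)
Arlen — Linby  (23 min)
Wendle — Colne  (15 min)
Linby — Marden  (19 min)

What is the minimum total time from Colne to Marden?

Shortest distances from Colne:
Colne: 0
Eskin: 4  (via Colne)
Neston: 7  (via Eskin)
Arlen: 8  (via Eskin)
Marden: 11  (via Arlen)
Shortest route: Colne → Eskin → Arlen → Marden = 11 min.

11 min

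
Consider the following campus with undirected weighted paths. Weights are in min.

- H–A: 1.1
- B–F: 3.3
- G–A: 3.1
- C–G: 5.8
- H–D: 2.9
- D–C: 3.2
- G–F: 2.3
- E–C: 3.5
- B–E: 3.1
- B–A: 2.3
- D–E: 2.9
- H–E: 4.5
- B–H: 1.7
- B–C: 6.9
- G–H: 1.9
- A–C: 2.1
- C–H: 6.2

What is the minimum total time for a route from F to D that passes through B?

Best F to B: F–B costing 3.3
Shortest B→D: B–H–D = 4.6
Total via B: 3.3 + 4.6 = 7.9 min.

7.9 min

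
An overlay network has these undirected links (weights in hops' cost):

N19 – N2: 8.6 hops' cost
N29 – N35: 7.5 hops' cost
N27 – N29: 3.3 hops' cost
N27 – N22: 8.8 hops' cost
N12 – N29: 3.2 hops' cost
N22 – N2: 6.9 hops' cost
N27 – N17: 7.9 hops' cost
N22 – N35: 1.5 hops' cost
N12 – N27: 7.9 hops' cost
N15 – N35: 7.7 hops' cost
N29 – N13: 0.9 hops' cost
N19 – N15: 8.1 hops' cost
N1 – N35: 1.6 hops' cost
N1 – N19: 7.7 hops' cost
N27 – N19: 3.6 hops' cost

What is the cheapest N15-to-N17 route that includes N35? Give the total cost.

25.9 hops' cost

Shortest N15→N35: N15 → N35 = 7.7
Best N35 to N17: N35 → N22 → N27 → N17 costing 18.2
Total via N35: 7.7 + 18.2 = 25.9 hops' cost.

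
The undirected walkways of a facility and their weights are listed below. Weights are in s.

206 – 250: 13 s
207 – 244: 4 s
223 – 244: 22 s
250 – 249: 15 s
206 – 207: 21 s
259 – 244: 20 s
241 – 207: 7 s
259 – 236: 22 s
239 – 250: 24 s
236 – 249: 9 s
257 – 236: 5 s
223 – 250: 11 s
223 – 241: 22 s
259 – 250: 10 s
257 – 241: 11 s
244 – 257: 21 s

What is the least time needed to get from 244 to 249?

Shortest distances from 244:
244: 0
207: 4  (via 244)
241: 11  (via 207)
259: 20  (via 244)
257: 21  (via 244)
223: 22  (via 244)
206: 25  (via 207)
236: 26  (via 257)
250: 30  (via 259)
249: 35  (via 236)
Shortest route: 244 → 257 → 236 → 249 = 35 s.

35 s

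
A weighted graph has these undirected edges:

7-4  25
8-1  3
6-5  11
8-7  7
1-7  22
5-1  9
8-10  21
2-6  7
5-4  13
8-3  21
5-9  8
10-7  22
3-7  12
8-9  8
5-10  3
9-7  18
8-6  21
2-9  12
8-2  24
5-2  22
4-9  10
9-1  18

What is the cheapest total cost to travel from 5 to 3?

Enumerating some paths:
5 → 9 → 8 → 7 → 3: 8+8+7+12 = 35
5 → 1 → 8 → 7 → 3: 9+3+7+12 = 31
5 → 1 → 8 → 3: 9+3+21 = 33
The minimum is 31 via 5 → 1 → 8 → 7 → 3.

31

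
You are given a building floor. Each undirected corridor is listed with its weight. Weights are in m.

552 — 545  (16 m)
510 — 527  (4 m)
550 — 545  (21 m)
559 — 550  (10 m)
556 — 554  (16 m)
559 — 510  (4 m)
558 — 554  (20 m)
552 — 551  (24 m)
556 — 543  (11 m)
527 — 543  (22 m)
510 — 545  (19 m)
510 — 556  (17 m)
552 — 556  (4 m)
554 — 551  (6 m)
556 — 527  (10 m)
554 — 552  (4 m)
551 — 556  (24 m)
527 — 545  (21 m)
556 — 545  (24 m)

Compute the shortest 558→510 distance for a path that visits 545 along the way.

Best 558 to 545: 558–554–552–545 costing 40
Best 545 to 510: 545–510 costing 19
Total via 545: 40 + 19 = 59 m.

59 m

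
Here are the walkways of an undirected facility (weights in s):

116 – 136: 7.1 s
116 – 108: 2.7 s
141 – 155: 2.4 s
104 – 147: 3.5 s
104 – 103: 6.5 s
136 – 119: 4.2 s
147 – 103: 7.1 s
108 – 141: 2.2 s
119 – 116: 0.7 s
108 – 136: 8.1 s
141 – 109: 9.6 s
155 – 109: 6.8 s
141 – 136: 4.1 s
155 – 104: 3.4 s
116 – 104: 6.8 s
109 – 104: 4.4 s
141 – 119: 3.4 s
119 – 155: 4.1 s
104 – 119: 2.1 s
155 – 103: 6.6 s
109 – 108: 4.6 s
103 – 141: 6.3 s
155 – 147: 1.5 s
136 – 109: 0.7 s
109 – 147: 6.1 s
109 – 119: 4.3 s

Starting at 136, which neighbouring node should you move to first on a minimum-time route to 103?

141

Candidate routes:
136 → 119 → 104 → 103: 4.2+2.1+6.5 = 12.8
136 → 141 → 103: 4.1+6.3 = 10.4
136 → 109 → 104 → 103: 0.7+4.4+6.5 = 11.6
Cheapest is 136 → 141 → 103 at 10.4 s.
So from 136 the first move is to 141.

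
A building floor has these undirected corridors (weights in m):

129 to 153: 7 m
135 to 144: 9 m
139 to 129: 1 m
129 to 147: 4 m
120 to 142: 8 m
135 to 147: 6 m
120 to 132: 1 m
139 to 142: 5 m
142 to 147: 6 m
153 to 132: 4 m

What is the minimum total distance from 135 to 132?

Enumerating some paths:
135 - 147 - 129 - 139 - 142 - 120 - 132: 6+4+1+5+8+1 = 25
135 - 147 - 142 - 139 - 129 - 153 - 132: 6+6+5+1+7+4 = 29
135 - 147 - 129 - 153 - 132: 6+4+7+4 = 21
The minimum is 21 m via 135 - 147 - 129 - 153 - 132.

21 m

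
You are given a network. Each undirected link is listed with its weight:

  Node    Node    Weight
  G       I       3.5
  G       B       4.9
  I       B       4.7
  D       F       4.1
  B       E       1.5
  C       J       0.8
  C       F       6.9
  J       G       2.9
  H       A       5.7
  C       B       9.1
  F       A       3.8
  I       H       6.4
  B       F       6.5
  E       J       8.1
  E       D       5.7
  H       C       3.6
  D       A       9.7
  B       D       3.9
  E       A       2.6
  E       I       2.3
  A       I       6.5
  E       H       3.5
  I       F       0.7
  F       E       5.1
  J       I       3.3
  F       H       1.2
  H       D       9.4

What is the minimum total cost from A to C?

8.6

Settle nodes by increasing distance from A:
A: 0
E: 2.6  (via A)
F: 3.8  (via A)
B: 4.1  (via E)
I: 4.5  (via F)
H: 5  (via F)
J: 7.8  (via I)
D: 7.9  (via F)
G: 8  (via I)
C: 8.6  (via H)
Shortest route: A → F → H → C = 8.6.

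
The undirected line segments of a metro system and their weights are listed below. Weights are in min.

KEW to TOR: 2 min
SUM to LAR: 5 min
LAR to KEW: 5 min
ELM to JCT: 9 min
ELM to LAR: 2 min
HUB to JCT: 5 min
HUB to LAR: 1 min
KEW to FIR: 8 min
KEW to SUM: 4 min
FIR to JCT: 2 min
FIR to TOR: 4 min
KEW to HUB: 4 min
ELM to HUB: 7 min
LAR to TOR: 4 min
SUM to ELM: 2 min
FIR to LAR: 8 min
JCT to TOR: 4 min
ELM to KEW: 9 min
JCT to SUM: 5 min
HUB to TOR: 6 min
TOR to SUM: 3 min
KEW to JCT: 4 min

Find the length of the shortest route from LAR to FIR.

8 min

Candidate routes:
LAR → TOR → JCT → FIR: 4+4+2 = 10
LAR → ELM → SUM → TOR → FIR: 2+2+3+4 = 11
LAR → FIR: 8 = 8
LAR → ELM → SUM → JCT → FIR: 2+2+5+2 = 11
The minimum is 8 min via LAR → FIR.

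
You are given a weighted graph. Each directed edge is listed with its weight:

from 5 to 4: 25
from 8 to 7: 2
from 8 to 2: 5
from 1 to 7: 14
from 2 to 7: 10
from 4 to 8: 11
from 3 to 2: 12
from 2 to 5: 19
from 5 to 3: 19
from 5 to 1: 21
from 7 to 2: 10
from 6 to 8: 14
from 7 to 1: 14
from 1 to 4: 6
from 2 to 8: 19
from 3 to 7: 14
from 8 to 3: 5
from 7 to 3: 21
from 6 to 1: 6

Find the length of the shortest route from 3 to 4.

34

Compare a few routes:
3 → 2 → 7 → 1 → 4: 12+10+14+6 = 42
3 → 7 → 1 → 4: 14+14+6 = 34
Cheapest is 3 → 7 → 1 → 4 at 34.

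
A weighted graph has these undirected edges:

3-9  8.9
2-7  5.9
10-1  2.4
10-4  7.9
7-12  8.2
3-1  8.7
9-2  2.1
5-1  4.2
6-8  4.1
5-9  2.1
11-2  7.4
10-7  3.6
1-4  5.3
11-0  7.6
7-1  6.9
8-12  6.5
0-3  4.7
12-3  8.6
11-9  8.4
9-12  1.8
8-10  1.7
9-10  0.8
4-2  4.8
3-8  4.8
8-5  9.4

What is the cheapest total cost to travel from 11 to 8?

10.9

Settle nodes by increasing distance from 11:
11: 0
2: 7.4  (via 11)
0: 7.6  (via 11)
9: 8.4  (via 11)
10: 9.2  (via 9)
12: 10.2  (via 9)
5: 10.5  (via 9)
8: 10.9  (via 10)
Shortest route: 11 → 9 → 10 → 8 = 10.9.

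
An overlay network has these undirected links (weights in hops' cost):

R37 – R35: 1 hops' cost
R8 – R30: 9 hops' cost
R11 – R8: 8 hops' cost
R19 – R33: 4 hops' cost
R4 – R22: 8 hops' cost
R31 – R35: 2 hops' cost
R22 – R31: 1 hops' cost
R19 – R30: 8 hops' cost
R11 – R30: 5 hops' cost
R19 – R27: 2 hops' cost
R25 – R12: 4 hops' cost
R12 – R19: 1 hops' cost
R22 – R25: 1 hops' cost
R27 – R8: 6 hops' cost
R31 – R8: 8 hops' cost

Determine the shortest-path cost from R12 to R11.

14 hops' cost

Candidate routes:
R12 - R19 - R27 - R8 - R11: 1+2+6+8 = 17
R12 - R19 - R30 - R11: 1+8+5 = 14
R12 - R19 - R27 - R8 - R30 - R11: 1+2+6+9+5 = 23
R12 - R25 - R22 - R31 - R8 - R11: 4+1+1+8+8 = 22
Cheapest is R12 - R19 - R30 - R11 at 14 hops' cost.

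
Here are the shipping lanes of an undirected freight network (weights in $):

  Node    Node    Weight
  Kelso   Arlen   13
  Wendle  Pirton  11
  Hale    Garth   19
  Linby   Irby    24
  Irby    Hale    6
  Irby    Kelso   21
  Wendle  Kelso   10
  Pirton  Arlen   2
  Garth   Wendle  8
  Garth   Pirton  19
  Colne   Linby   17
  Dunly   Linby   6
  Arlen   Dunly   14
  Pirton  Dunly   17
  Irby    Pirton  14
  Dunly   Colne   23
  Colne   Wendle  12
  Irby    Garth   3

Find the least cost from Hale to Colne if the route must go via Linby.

$47

Best Hale to Linby: Hale → Irby → Linby costing 30
Best Linby to Colne: Linby → Colne costing 17
Total via Linby: 30 + 17 = $47.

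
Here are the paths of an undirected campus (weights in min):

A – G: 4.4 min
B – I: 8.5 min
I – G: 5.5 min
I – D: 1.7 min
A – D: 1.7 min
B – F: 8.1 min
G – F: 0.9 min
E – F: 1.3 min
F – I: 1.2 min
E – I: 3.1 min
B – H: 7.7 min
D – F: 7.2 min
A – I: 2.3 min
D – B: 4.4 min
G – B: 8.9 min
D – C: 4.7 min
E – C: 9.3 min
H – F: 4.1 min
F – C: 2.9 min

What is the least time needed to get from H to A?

7.6 min

Compare a few routes:
H–F–E–I–A: 4.1+1.3+3.1+2.3 = 10.8
H–F–G–A: 4.1+0.9+4.4 = 9.4
H–F–I–D–A: 4.1+1.2+1.7+1.7 = 8.7
H–F–I–A: 4.1+1.2+2.3 = 7.6
The minimum is 7.6 min via H–F–I–A.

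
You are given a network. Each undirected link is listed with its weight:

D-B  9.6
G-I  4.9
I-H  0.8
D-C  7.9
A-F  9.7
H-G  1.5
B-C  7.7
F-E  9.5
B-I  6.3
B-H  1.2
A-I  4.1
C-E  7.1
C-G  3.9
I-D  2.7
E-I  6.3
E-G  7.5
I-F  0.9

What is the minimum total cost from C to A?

Compare a few routes:
C → G → H → I → A: 3.9+1.5+0.8+4.1 = 10.3
C → G → I → A: 3.9+4.9+4.1 = 12.9
The minimum is 10.3 via C → G → H → I → A.

10.3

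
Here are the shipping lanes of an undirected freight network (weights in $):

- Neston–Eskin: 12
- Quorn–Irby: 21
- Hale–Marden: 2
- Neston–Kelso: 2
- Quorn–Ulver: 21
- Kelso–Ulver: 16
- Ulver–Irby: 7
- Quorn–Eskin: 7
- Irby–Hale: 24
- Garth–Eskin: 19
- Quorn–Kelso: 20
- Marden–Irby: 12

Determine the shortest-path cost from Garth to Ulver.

$47

Shortest distances from Garth:
Garth: 0
Eskin: 19  (via Garth)
Quorn: 26  (via Eskin)
Neston: 31  (via Eskin)
Kelso: 33  (via Neston)
Ulver: 47  (via Quorn)
Shortest route: Garth → Eskin → Quorn → Ulver = $47.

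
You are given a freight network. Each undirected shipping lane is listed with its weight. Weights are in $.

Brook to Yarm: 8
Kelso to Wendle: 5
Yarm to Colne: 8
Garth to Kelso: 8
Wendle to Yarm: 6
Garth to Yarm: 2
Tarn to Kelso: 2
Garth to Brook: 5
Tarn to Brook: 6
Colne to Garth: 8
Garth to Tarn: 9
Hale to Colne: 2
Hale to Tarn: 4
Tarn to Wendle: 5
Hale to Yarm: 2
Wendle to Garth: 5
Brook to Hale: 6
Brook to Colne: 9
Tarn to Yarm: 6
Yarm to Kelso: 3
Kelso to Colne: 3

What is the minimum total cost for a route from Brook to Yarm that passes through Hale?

$8

Best Brook to Hale: Brook → Hale costing 6
Shortest Hale→Yarm: Hale → Yarm = 2
Total via Hale: 6 + 2 = $8.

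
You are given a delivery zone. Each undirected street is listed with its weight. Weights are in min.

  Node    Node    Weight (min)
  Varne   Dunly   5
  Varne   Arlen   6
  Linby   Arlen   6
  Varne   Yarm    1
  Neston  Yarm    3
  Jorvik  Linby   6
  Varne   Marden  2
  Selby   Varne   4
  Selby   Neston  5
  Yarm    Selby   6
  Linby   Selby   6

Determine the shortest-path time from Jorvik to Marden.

18 min

Settle nodes by increasing distance from Jorvik:
Jorvik: 0
Linby: 6  (via Jorvik)
Selby: 12  (via Linby)
Arlen: 12  (via Linby)
Varne: 16  (via Selby)
Neston: 17  (via Selby)
Yarm: 17  (via Varne)
Marden: 18  (via Varne)
Shortest route: Jorvik → Linby → Selby → Varne → Marden = 18 min.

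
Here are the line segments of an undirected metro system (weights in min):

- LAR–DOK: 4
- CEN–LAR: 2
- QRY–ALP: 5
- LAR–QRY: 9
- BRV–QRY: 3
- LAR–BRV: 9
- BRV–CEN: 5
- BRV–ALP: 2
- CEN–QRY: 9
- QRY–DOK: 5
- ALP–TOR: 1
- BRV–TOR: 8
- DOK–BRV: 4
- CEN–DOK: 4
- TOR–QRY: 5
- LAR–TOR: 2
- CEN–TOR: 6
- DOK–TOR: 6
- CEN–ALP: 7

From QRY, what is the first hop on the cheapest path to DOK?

Enumerating some paths:
QRY → BRV → DOK: 3+4 = 7
QRY → DOK: 5 = 5
QRY → TOR → DOK: 5+6 = 11
Cheapest is QRY → DOK at 5 min.
So from QRY the first move is to DOK.

DOK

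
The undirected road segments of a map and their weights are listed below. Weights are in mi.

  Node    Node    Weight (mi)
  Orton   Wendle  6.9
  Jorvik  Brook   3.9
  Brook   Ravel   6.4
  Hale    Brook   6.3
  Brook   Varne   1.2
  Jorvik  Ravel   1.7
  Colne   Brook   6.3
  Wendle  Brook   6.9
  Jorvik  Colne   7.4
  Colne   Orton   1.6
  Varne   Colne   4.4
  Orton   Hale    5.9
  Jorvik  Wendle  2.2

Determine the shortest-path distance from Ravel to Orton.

10.7 mi

Settle nodes by increasing distance from Ravel:
Ravel: 0
Jorvik: 1.7  (via Ravel)
Wendle: 3.9  (via Jorvik)
Brook: 5.6  (via Jorvik)
Varne: 6.8  (via Brook)
Colne: 9.1  (via Jorvik)
Orton: 10.7  (via Colne)
Shortest route: Ravel → Jorvik → Colne → Orton = 10.7 mi.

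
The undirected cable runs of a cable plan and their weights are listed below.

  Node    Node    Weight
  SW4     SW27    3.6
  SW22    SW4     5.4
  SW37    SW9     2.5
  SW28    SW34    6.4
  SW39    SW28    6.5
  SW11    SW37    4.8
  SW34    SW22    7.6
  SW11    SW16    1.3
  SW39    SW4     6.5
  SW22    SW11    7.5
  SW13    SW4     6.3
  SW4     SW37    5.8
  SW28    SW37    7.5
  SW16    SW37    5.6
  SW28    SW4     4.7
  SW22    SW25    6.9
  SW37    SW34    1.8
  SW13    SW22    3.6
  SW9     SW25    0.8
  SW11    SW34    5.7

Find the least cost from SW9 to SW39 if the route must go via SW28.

16.5

Shortest SW9→SW28: SW9 → SW37 → SW28 = 10
Best SW28 to SW39: SW28 → SW39 costing 6.5
Total via SW28: 10 + 6.5 = 16.5.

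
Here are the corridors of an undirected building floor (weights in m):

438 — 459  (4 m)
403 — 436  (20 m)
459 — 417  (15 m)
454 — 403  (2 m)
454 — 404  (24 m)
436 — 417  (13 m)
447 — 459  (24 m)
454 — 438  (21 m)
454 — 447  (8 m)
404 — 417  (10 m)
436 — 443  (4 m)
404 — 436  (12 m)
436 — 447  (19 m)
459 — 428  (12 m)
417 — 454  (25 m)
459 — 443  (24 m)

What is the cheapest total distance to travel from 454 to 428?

Settle nodes by increasing distance from 454:
454: 0
403: 2  (via 454)
447: 8  (via 454)
438: 21  (via 454)
436: 22  (via 403)
404: 24  (via 454)
459: 25  (via 438)
417: 25  (via 454)
443: 26  (via 436)
428: 37  (via 459)
Shortest route: 454 → 438 → 459 → 428 = 37 m.

37 m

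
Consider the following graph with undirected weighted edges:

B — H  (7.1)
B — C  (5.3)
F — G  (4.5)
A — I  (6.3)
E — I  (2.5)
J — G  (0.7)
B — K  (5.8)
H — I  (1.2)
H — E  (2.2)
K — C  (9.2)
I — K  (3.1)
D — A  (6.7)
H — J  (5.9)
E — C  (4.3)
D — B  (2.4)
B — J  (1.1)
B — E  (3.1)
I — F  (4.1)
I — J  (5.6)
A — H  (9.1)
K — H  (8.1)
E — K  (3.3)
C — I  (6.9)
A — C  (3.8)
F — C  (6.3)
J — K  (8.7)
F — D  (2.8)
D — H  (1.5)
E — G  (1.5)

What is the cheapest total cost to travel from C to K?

7.6

Running Dijkstra from C:
C: 0
A: 3.8  (via C)
E: 4.3  (via C)
B: 5.3  (via C)
G: 5.8  (via E)
F: 6.3  (via C)
J: 6.4  (via B)
H: 6.5  (via E)
I: 6.8  (via E)
K: 7.6  (via E)
Shortest route: C–E–K = 7.6.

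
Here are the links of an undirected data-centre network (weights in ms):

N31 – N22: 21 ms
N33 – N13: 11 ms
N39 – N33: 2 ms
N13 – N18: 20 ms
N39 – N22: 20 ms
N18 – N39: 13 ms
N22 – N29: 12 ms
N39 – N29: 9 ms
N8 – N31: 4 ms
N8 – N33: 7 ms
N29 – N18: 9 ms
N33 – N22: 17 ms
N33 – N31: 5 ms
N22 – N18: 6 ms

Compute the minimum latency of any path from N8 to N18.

22 ms

Compare a few routes:
N8 → N31 → N33 → N39 → N18: 4+5+2+13 = 24
N8 → N33 → N39 → N18: 7+2+13 = 22
The minimum is 22 ms via N8 → N33 → N39 → N18.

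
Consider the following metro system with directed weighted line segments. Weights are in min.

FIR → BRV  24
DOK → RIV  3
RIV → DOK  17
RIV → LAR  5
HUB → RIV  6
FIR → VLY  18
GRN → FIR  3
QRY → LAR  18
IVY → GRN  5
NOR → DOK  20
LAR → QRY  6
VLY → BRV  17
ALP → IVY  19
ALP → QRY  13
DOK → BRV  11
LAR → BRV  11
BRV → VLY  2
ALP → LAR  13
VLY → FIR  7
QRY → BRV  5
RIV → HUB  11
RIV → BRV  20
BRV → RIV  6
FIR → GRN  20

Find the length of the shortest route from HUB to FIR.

Enumerating some paths:
HUB → RIV → BRV → VLY → FIR: 6+20+2+7 = 35
HUB → RIV → LAR → BRV → VLY → FIR: 6+5+11+2+7 = 31
The minimum is 31 min via HUB → RIV → LAR → BRV → VLY → FIR.

31 min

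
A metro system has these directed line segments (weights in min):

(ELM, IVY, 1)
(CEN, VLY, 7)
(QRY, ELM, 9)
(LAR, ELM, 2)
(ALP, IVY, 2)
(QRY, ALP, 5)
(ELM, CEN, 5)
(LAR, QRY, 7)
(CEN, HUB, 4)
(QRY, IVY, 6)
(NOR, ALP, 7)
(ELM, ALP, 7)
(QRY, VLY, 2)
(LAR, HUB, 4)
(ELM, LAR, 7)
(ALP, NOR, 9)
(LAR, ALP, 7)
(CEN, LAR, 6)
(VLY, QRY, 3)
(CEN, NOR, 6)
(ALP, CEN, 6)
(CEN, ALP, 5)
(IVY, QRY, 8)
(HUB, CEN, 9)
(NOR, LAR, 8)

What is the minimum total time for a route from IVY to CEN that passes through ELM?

22 min

Best IVY to ELM: IVY → QRY → ELM costing 17
Best ELM to CEN: ELM → CEN costing 5
Total via ELM: 17 + 5 = 22 min.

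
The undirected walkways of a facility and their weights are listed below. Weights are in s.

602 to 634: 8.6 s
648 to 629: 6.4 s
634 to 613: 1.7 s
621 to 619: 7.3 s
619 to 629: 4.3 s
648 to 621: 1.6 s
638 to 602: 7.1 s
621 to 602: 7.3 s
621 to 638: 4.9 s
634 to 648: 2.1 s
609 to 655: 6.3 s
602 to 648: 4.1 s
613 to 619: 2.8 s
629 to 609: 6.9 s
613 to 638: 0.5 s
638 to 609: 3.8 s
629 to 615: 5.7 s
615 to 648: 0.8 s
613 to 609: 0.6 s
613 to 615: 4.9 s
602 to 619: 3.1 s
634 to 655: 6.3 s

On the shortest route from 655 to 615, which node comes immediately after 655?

Enumerating some paths:
655 → 634 → 648 → 615: 6.3+2.1+0.8 = 9.2
655 → 609 → 613 → 634 → 648 → 615: 6.3+0.6+1.7+2.1+0.8 = 11.5
The minimum is 9.2 s via 655 → 634 → 648 → 615.
So from 655 the first move is to 634.

634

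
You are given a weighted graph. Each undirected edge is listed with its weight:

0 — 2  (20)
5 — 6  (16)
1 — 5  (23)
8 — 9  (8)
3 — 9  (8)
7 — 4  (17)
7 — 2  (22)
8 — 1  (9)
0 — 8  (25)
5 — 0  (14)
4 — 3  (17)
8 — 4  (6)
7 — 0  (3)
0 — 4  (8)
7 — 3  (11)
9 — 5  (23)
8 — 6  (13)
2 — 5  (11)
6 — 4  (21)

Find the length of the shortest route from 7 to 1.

Shortest distances from 7:
7: 0
0: 3  (via 7)
3: 11  (via 7)
4: 11  (via 0)
5: 17  (via 0)
8: 17  (via 4)
9: 19  (via 3)
2: 22  (via 7)
1: 26  (via 8)
Shortest route: 7–0–4–8–1 = 26.

26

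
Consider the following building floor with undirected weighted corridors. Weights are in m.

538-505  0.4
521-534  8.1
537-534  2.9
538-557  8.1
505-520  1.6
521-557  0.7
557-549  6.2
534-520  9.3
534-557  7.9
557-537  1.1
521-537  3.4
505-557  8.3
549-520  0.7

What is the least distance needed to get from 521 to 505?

9 m

Enumerating some paths:
521 → 557 → 538 → 505: 0.7+8.1+0.4 = 9.2
521 → 557 → 549 → 520 → 505: 0.7+6.2+0.7+1.6 = 9.2
521 → 557 → 505: 0.7+8.3 = 9
The minimum is 9 m via 521 → 557 → 505.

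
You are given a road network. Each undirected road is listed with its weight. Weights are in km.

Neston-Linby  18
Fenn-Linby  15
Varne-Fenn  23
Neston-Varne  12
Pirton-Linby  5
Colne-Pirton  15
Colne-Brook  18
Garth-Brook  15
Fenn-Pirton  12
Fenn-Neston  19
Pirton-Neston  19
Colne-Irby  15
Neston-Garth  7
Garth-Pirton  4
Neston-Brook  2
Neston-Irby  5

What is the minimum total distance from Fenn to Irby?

Compare a few routes:
Fenn–Neston–Irby: 19+5 = 24
Fenn–Pirton–Garth–Neston–Irby: 12+4+7+5 = 28
Cheapest is Fenn–Neston–Irby at 24 km.

24 km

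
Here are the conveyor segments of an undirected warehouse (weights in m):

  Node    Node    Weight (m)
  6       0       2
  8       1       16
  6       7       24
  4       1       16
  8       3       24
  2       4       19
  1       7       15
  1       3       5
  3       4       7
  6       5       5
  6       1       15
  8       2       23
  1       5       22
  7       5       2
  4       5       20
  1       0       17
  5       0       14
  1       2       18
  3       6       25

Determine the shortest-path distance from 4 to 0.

Settle nodes by increasing distance from 4:
4: 0
3: 7  (via 4)
1: 12  (via 3)
2: 19  (via 4)
5: 20  (via 4)
7: 22  (via 5)
6: 25  (via 5)
0: 27  (via 6)
Shortest route: 4–5–6–0 = 27 m.

27 m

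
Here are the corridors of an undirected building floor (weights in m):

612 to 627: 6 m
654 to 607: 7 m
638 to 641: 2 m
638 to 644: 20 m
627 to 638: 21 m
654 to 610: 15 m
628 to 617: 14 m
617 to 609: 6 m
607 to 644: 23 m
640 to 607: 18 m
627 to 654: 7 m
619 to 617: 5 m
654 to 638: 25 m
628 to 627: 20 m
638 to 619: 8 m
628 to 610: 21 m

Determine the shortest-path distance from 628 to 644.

Settle nodes by increasing distance from 628:
628: 0
617: 14  (via 628)
619: 19  (via 617)
609: 20  (via 617)
627: 20  (via 628)
610: 21  (via 628)
612: 26  (via 627)
654: 27  (via 627)
638: 27  (via 619)
641: 29  (via 638)
607: 34  (via 654)
644: 47  (via 638)
Shortest route: 628 → 617 → 619 → 638 → 644 = 47 m.

47 m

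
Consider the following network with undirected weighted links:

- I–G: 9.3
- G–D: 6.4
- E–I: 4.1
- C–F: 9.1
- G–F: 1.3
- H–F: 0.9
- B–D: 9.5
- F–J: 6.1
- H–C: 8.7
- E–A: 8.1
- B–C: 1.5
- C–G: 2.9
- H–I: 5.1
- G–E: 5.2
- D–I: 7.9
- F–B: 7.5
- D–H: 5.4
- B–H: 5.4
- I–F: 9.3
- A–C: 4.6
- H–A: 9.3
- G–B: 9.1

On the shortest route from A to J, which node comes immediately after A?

Compare a few routes:
A–C–B–H–F–J: 4.6+1.5+5.4+0.9+6.1 = 18.5
A–C–G–F–J: 4.6+2.9+1.3+6.1 = 14.9
A–H–F–J: 9.3+0.9+6.1 = 16.3
The minimum is 14.9 via A–C–G–F–J.
So from A the first move is to C.

C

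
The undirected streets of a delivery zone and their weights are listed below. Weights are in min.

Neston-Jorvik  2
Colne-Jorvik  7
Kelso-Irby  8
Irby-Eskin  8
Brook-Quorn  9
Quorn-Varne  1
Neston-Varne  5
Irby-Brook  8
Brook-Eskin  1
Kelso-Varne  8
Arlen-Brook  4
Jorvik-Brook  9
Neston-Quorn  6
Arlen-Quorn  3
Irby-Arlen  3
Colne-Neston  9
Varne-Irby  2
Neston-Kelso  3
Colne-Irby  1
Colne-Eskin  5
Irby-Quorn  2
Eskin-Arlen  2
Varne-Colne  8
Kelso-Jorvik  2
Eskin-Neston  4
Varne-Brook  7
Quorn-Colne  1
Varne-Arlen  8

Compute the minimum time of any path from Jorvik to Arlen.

8 min

Shortest distances from Jorvik:
Jorvik: 0
Kelso: 2  (via Jorvik)
Neston: 2  (via Jorvik)
Eskin: 6  (via Neston)
Colne: 7  (via Jorvik)
Brook: 7  (via Eskin)
Varne: 7  (via Neston)
Quorn: 8  (via Neston)
Arlen: 8  (via Eskin)
Shortest route: Jorvik → Neston → Eskin → Arlen = 8 min.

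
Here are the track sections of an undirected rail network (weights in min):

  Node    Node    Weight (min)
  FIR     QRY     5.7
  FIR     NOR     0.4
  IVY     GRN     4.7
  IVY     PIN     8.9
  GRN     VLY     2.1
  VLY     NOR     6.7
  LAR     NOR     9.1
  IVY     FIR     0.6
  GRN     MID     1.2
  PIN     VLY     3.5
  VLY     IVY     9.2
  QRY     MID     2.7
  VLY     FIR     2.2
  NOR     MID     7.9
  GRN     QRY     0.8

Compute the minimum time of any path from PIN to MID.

Settle nodes by increasing distance from PIN:
PIN: 0
VLY: 3.5  (via PIN)
GRN: 5.6  (via VLY)
FIR: 5.7  (via VLY)
NOR: 6.1  (via FIR)
IVY: 6.3  (via FIR)
QRY: 6.4  (via GRN)
MID: 6.8  (via GRN)
Shortest route: PIN–VLY–GRN–MID = 6.8 min.

6.8 min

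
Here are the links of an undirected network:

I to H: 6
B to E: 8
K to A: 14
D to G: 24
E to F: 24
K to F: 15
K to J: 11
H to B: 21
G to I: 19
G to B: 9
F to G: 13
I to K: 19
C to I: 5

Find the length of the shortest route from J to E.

50

Running Dijkstra from J:
J: 0
K: 11  (via J)
A: 25  (via K)
F: 26  (via K)
I: 30  (via K)
C: 35  (via I)
H: 36  (via I)
G: 39  (via F)
B: 48  (via G)
E: 50  (via F)
Shortest route: J–K–F–E = 50.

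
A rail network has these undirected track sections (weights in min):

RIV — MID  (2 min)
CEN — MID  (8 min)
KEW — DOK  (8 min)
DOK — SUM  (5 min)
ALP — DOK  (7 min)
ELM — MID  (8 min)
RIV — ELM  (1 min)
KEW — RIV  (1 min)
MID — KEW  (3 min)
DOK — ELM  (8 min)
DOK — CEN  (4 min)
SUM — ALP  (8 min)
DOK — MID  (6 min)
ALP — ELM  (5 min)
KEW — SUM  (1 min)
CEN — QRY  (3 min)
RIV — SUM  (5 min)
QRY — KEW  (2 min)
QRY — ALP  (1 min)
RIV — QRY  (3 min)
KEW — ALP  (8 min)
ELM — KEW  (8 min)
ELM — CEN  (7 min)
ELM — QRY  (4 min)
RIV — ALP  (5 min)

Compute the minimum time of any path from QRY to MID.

5 min

Compare a few routes:
QRY → RIV → KEW → MID: 3+1+3 = 7
QRY → KEW → MID: 2+3 = 5
Cheapest is QRY → KEW → MID at 5 min.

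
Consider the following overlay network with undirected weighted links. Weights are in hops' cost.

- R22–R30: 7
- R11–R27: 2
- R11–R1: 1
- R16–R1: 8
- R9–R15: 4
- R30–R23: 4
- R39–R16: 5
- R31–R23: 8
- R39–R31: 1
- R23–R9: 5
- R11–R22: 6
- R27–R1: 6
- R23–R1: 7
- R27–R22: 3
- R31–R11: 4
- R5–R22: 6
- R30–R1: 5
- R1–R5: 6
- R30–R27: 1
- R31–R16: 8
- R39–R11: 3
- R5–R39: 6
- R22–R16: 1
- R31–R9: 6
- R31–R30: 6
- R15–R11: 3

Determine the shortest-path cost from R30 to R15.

Compare a few routes:
R30 - R1 - R11 - R15: 5+1+3 = 9
R30 - R27 - R1 - R11 - R15: 1+6+1+3 = 11
R30 - R27 - R11 - R15: 1+2+3 = 6
The minimum is 6 hops' cost via R30 - R27 - R11 - R15.

6 hops' cost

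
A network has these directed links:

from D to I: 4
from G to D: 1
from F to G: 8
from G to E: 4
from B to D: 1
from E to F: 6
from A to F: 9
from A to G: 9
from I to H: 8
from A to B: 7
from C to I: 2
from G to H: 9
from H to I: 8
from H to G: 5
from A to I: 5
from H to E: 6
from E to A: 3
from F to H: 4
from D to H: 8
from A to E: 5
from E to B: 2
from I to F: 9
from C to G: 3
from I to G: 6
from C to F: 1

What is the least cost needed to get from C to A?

Shortest distances from C:
C: 0
F: 1  (via C)
I: 2  (via C)
G: 3  (via C)
D: 4  (via G)
H: 5  (via F)
E: 7  (via G)
B: 9  (via E)
A: 10  (via E)
Shortest route: C → G → E → A = 10.

10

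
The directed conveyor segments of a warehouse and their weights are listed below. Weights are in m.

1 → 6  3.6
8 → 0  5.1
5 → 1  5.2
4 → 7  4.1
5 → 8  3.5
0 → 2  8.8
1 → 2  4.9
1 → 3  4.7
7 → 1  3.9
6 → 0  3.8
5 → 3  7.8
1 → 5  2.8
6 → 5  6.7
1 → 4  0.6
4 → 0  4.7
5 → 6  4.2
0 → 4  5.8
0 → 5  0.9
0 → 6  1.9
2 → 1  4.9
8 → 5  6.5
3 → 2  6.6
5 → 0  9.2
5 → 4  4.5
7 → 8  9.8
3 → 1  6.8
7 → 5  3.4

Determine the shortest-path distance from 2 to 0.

Enumerating some paths:
2 - 1 - 6 - 0: 4.9+3.6+3.8 = 12.3
2 - 1 - 4 - 0: 4.9+0.6+4.7 = 10.2
The minimum is 10.2 m via 2 - 1 - 4 - 0.

10.2 m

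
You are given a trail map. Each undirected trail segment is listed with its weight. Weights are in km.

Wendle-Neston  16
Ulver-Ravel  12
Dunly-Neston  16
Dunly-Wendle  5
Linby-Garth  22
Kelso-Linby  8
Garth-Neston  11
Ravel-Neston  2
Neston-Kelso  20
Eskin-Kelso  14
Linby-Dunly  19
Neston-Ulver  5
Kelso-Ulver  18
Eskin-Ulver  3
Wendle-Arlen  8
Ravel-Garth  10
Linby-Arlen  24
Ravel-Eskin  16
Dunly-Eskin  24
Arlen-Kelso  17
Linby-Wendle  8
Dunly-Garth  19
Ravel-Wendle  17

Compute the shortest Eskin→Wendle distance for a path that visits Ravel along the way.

27 km

Best Eskin to Ravel: Eskin–Ulver–Neston–Ravel costing 10
Shortest Ravel→Wendle: Ravel–Wendle = 17
Total via Ravel: 10 + 17 = 27 km.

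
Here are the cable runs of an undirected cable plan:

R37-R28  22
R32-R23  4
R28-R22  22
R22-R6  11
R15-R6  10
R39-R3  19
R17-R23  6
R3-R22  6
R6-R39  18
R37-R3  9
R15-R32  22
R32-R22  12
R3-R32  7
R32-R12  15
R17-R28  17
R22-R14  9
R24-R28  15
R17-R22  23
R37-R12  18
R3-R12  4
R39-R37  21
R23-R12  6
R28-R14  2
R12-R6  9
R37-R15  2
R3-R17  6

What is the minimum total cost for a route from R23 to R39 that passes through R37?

40

Shortest R23→R37: R23–R12–R3–R37 = 19
Shortest R37→R39: R37–R39 = 21
Total via R37: 19 + 21 = 40.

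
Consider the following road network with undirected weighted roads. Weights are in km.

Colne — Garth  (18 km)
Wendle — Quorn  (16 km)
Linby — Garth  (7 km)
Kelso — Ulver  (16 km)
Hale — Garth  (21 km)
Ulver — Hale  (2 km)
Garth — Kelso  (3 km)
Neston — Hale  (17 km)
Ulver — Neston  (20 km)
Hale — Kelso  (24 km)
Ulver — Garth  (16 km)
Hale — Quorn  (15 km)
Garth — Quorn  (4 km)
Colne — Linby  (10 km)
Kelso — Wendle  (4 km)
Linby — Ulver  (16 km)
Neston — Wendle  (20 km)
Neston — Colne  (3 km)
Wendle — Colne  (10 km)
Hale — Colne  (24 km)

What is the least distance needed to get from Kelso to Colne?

Enumerating some paths:
Kelso → Garth → Linby → Colne: 3+7+10 = 20
Kelso → Wendle → Colne: 4+10 = 14
Kelso → Wendle → Neston → Colne: 4+20+3 = 27
Kelso → Garth → Colne: 3+18 = 21
The minimum is 14 km via Kelso → Wendle → Colne.

14 km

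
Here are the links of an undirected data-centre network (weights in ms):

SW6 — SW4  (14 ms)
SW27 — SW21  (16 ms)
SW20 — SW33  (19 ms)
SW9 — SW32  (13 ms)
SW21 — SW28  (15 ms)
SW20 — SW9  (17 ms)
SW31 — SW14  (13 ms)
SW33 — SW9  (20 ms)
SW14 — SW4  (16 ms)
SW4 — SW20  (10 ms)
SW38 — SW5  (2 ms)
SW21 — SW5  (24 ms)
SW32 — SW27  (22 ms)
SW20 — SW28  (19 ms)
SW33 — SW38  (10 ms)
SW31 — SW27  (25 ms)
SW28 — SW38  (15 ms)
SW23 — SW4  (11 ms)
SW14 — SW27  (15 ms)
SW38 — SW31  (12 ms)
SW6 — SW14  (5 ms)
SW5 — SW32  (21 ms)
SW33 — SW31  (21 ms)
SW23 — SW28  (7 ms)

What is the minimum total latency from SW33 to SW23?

Candidate routes:
SW33 - SW38 - SW28 - SW23: 10+15+7 = 32
SW33 - SW20 - SW4 - SW23: 19+10+11 = 40
The minimum is 32 ms via SW33 - SW38 - SW28 - SW23.

32 ms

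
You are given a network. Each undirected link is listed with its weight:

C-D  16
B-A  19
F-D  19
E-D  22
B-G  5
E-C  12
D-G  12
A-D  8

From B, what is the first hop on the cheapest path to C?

G

Candidate routes:
B → G → D → C: 5+12+16 = 33
B → G → D → E → C: 5+12+22+12 = 51
B → A → D → C: 19+8+16 = 43
Cheapest is B → G → D → C at 33.
So from B the first move is to G.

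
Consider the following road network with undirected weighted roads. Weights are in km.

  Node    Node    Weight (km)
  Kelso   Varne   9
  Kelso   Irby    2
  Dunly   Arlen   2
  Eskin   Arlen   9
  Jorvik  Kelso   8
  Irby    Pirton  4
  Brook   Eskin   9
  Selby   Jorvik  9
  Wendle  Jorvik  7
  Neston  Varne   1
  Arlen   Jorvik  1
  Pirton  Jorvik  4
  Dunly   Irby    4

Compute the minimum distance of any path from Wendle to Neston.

25 km

Running Dijkstra from Wendle:
Wendle: 0
Jorvik: 7  (via Wendle)
Arlen: 8  (via Jorvik)
Dunly: 10  (via Arlen)
Pirton: 11  (via Jorvik)
Irby: 14  (via Dunly)
Kelso: 15  (via Jorvik)
Selby: 16  (via Jorvik)
Eskin: 17  (via Arlen)
Varne: 24  (via Kelso)
Neston: 25  (via Varne)
Shortest route: Wendle → Jorvik → Kelso → Varne → Neston = 25 km.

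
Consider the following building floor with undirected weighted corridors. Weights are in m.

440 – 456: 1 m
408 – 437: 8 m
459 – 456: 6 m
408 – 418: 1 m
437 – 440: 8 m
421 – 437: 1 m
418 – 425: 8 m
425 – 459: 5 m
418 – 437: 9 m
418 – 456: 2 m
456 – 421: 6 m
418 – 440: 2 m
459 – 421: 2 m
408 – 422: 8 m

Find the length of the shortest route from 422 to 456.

11 m

Running Dijkstra from 422:
422: 0
408: 8  (via 422)
418: 9  (via 408)
440: 11  (via 418)
456: 11  (via 418)
Shortest route: 422 → 408 → 418 → 456 = 11 m.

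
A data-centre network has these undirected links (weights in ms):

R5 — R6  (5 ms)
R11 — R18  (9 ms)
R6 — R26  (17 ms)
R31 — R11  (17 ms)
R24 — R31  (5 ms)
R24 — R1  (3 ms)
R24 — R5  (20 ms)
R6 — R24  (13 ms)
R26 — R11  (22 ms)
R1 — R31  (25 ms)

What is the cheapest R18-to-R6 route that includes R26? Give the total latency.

48 ms

Shortest R18→R26: R18 → R11 → R26 = 31
Best R26 to R6: R26 → R6 costing 17
Total via R26: 31 + 17 = 48 ms.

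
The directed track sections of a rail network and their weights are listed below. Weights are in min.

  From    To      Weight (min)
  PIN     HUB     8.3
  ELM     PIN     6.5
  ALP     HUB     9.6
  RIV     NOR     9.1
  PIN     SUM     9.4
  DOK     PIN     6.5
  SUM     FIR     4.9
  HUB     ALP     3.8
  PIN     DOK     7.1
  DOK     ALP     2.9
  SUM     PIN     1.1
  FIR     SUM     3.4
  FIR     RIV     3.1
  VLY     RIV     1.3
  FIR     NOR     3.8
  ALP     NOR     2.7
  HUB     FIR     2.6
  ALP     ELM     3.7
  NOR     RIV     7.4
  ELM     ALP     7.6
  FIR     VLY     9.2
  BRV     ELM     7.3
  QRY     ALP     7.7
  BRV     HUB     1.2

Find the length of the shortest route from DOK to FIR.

15.1 min

Settle nodes by increasing distance from DOK:
DOK: 0
ALP: 2.9  (via DOK)
NOR: 5.6  (via ALP)
PIN: 6.5  (via DOK)
ELM: 6.6  (via ALP)
HUB: 12.5  (via ALP)
RIV: 13  (via NOR)
FIR: 15.1  (via HUB)
Shortest route: DOK–ALP–HUB–FIR = 15.1 min.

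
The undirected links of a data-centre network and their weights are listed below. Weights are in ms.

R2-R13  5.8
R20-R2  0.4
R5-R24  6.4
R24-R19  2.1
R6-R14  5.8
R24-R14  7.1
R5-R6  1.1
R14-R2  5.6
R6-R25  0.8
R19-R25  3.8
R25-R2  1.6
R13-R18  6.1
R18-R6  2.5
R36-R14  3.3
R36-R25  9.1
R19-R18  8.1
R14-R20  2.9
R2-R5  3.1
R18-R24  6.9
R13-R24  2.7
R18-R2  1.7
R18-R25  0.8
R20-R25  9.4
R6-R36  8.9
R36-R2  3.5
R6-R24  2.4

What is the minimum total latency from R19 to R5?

Enumerating some paths:
R19–R24–R6–R5: 2.1+2.4+1.1 = 5.6
R19–R25–R18–R6–R5: 3.8+0.8+2.5+1.1 = 8.2
R19–R25–R6–R5: 3.8+0.8+1.1 = 5.7
Cheapest is R19–R24–R6–R5 at 5.6 ms.

5.6 ms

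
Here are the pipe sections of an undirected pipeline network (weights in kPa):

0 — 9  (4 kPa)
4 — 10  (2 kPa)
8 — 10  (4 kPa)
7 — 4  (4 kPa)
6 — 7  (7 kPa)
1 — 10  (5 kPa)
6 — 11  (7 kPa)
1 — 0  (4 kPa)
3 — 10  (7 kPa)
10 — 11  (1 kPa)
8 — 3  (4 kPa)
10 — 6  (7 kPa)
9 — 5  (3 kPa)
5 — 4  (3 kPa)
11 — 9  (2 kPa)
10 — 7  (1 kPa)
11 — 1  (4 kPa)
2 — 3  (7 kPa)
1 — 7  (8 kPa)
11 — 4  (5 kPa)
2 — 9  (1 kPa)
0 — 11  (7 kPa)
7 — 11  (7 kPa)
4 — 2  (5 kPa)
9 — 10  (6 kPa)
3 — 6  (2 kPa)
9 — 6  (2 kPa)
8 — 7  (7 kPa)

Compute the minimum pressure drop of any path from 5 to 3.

7 kPa

Shortest distances from 5:
5: 0
4: 3  (via 5)
9: 3  (via 5)
2: 4  (via 9)
6: 5  (via 9)
10: 5  (via 4)
11: 5  (via 9)
7: 6  (via 10)
0: 7  (via 9)
3: 7  (via 6)
Shortest route: 5 → 9 → 6 → 3 = 7 kPa.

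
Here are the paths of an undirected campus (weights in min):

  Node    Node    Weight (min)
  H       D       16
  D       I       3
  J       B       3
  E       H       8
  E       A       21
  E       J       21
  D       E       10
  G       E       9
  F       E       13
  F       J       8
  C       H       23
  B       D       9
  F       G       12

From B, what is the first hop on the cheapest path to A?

Enumerating some paths:
B - J - E - A: 3+21+21 = 45
B - J - F - G - E - A: 3+8+12+9+21 = 53
B - D - E - A: 9+10+21 = 40
B - J - F - E - A: 3+8+13+21 = 45
Cheapest is B - D - E - A at 40 min.
So from B the first move is to D.

D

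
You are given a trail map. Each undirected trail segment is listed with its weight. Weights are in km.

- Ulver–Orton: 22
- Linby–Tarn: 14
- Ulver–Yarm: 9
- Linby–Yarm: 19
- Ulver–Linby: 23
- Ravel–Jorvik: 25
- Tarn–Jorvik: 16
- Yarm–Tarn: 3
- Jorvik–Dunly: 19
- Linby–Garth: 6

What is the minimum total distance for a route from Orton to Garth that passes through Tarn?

Best Orton to Tarn: Orton → Ulver → Yarm → Tarn costing 34
Shortest Tarn→Garth: Tarn → Linby → Garth = 20
Total via Tarn: 34 + 20 = 54 km.

54 km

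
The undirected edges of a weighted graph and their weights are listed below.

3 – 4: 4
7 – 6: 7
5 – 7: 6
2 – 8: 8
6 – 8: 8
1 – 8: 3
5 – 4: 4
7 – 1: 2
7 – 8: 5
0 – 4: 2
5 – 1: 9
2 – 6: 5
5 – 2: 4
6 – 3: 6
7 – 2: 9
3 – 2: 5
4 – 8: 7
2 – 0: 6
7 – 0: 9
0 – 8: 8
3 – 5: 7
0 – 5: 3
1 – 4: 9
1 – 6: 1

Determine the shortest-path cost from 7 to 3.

Candidate routes:
7 - 1 - 6 - 3: 2+1+6 = 9
7 - 6 - 3: 7+6 = 13
7 - 1 - 6 - 2 - 3: 2+1+5+5 = 13
Cheapest is 7 - 1 - 6 - 3 at 9.

9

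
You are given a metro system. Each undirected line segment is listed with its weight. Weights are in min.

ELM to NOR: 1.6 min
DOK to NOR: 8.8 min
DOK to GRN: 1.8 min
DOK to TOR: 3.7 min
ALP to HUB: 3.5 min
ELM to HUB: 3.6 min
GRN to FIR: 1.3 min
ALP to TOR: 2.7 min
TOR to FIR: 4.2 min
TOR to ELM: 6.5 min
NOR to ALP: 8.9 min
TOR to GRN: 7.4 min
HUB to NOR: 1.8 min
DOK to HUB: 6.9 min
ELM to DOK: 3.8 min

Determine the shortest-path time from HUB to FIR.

10 min

Enumerating some paths:
HUB–NOR–ELM–DOK–GRN–FIR: 1.8+1.6+3.8+1.8+1.3 = 10.3
HUB–ELM–DOK–GRN–FIR: 3.6+3.8+1.8+1.3 = 10.5
HUB–ALP–TOR–FIR: 3.5+2.7+4.2 = 10.4
HUB–DOK–GRN–FIR: 6.9+1.8+1.3 = 10
Cheapest is HUB–DOK–GRN–FIR at 10 min.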